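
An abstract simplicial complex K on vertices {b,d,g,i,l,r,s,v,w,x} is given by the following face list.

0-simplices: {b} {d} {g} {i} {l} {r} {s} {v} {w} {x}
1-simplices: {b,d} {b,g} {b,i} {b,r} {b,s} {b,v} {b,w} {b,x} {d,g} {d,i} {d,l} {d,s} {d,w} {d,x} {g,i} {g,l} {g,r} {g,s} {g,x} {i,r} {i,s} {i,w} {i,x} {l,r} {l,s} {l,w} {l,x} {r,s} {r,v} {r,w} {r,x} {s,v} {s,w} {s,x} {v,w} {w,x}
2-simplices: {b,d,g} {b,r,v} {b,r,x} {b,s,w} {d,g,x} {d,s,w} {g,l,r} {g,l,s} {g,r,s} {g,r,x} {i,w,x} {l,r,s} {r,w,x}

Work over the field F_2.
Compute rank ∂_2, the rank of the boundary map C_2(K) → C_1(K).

rank∂_2=12

n_0=10 n_1=36 n_2=13  [Z2]
∂1: piv[bd,bg,bi,br,bs,bv,bw,bx,dl] rk=9  ker:dg,di,ds,dw,dx,gi,gl,gr,gs,gx,ir,is,iw,ix,lr,ls,lw,lx,rs,rv,rw,rx,sv,sw,sx,vw,wx
∂2: piv[bdg,brv,brx,bsw,dgx,dsw,glr,gls,grs,grx,iwx,rwx] rk=12  ker:lrs
rk∂_2=12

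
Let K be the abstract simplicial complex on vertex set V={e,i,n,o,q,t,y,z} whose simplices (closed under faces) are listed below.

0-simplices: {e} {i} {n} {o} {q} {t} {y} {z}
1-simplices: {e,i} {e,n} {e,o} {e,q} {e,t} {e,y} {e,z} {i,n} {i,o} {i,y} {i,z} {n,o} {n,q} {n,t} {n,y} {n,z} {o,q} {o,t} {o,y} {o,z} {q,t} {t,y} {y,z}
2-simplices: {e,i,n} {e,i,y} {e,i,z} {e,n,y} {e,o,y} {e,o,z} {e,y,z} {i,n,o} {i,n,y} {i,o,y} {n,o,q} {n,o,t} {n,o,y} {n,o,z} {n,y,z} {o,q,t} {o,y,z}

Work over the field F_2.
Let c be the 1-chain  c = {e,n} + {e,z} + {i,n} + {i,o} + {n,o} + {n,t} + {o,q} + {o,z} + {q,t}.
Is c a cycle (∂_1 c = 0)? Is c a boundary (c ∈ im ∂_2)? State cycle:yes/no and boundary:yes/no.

n_0=8 n_1=23 n_2=17  [Z2]
∂1: piv[ei,en,eo,eq,et,ey,ez] rk=7  ker:in,io,iy,iz,no,nq,nt,ny,nz,oq,ot,oy,oz,qt,ty,yz
∂2: piv[ein,eiy,eiz,eny,eoy,eoz,eyz,ino,ioy,noq,not,noz,oqt] rk=13  ker:iny,noy,nyz,oyz
∂1c = 0
c vs im∂2: reduces to 0 ⇒ boundary

cycle:yes boundary:yes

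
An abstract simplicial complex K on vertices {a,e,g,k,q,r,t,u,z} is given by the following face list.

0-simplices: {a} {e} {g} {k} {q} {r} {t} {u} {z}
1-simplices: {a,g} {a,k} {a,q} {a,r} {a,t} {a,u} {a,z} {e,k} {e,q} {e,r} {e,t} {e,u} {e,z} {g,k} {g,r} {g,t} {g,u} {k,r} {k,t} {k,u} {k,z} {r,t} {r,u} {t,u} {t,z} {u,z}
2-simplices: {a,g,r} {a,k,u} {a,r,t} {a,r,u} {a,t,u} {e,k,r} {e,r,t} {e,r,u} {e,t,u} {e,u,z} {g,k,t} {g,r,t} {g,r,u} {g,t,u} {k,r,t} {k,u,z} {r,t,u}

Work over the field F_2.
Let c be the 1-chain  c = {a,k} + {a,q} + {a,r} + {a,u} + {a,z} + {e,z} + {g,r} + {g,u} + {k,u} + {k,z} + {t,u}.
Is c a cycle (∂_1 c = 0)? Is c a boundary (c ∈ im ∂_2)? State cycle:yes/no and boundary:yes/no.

cycle:no boundary:no

n_0=9 n_1=26 n_2=17  [Z2]
∂1: piv[ag,ak,aq,ar,at,au,az,ek] rk=8  ker:eq,er,et,eu,ez,gk,gr,gt,gu,kr,kt,ku,kz,rt,ru,tu,tz,uz
∂2: piv[agr,aku,art,aru,atu,ekr,ert,eru,euz,gkt,grt,gru,krt,kuz] rk=14  ker:etu,gtu,rtu
∂1c = {a} + {e} + {k} + {q} + {t} + {z}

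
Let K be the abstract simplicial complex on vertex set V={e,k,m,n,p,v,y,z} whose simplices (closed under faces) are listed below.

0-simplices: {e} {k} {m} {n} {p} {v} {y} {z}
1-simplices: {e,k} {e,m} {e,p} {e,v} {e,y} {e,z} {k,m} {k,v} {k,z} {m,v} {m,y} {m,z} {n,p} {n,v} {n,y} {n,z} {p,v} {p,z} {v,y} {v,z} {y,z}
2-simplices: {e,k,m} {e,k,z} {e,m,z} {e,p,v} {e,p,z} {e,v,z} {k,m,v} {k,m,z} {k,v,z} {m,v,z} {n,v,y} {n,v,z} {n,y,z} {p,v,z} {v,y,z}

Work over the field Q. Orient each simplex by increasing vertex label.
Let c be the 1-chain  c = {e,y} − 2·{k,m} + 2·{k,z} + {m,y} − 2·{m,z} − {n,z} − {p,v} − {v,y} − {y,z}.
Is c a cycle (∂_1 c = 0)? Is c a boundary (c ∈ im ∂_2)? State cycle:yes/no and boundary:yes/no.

cycle:no boundary:no

n_0=8 n_1=21 n_2=15  [Q]
∂1: piv[ek,em,ep,ev,ey,ez,np] rk=7  ker:km,kv,kz,mv,my,mz,nv,ny,nz,pv,pz,vy,vz,yz
∂2: piv[ekm,ekz,emz,epv,epz,evz,kmv,kvz,nvy,nvz,nyz] rk=11  ker:kmz,mvz,pvz,vyz
∂1c = −{e} − {m} + {n} + {p} + 2·{y} − 2·{z}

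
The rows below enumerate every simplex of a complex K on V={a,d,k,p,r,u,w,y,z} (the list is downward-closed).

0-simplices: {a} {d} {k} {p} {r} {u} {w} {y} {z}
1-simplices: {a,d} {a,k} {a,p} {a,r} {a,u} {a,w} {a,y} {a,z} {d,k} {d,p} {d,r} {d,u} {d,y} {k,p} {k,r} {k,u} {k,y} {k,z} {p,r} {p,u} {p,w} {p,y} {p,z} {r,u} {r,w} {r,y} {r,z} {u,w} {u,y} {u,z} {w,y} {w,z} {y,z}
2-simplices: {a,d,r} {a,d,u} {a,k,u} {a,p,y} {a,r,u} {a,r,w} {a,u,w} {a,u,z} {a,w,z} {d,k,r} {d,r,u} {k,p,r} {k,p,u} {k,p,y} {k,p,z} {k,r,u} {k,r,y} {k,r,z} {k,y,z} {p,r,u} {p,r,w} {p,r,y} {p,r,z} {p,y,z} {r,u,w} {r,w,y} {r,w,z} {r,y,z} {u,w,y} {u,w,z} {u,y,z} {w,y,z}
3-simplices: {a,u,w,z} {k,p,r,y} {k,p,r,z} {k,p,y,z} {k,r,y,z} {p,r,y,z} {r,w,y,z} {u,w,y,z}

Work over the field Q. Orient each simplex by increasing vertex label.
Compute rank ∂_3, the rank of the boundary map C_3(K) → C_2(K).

rank∂_3=7

n_0=9 n_1=33 n_2=32 n_3=8  [Q]
∂1: piv[ad,ak,ap,ar,au,aw,ay,az] rk=8  ker:dk,dp,dr,du,dy,kp,kr,ku,ky,kz,pr,pu,pw,py,pz,ru,rw,ry,rz,uw,uy,uz,wy,wz,yz
∂2: piv[adr,adu,aku,apy,aru,arw,auw,auz,awz,dkr,kpr,kpu,kpy,kpz,kru,kry,krz,kyz,prw,rwy,rwz,uwy] rk=22  ker:dru,pru,pry,prz,pyz,ruw,ryz,uwz,uyz,wyz
∂3: piv[auwz,kpry,kprz,kpyz,kryz,rwyz,uwyz] rk=7  ker:pryz
rk∂_3=7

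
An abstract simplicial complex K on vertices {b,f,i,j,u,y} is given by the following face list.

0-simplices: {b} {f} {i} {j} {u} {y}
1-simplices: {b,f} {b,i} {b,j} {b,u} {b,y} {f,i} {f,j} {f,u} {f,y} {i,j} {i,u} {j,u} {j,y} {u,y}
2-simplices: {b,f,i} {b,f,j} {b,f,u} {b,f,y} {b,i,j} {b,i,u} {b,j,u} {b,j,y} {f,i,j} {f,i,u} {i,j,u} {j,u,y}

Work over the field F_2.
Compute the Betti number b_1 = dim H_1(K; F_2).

b_1=0

n_0=6 n_1=14 n_2=12  [Z2]
∂1: piv[bf,bi,bj,bu,by] rk=5  ker:fi,fj,fu,fy,ij,iu,ju,jy,uy
∂2: piv[bfi,bfj,bfu,bfy,bij,biu,bju,bjy,juy] rk=9  ker:fij,fiu,iju
b_1=(14−5)−9=0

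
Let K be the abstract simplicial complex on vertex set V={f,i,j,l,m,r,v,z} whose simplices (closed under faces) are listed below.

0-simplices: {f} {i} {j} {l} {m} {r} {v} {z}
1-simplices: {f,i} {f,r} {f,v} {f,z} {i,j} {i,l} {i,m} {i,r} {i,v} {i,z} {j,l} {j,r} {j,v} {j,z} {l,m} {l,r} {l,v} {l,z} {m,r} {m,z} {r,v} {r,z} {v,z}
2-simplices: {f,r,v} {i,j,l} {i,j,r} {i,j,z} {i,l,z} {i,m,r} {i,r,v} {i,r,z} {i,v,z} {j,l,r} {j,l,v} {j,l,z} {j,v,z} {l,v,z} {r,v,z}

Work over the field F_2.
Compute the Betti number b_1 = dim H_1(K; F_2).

b_1=4

n_0=8 n_1=23 n_2=15  [Z2]
∂1: piv[fi,fr,fv,fz,ij,il,im] rk=7  ker:ir,iv,iz,jl,jr,jv,jz,lm,lr,lv,lz,mr,mz,rv,rz,vz
∂2: piv[frv,ijl,ijr,ijz,ilz,imr,irv,irz,ivz,jlr,jlv,jvz] rk=12  ker:jlz,lvz,rvz
b_1=(23−7)−12=4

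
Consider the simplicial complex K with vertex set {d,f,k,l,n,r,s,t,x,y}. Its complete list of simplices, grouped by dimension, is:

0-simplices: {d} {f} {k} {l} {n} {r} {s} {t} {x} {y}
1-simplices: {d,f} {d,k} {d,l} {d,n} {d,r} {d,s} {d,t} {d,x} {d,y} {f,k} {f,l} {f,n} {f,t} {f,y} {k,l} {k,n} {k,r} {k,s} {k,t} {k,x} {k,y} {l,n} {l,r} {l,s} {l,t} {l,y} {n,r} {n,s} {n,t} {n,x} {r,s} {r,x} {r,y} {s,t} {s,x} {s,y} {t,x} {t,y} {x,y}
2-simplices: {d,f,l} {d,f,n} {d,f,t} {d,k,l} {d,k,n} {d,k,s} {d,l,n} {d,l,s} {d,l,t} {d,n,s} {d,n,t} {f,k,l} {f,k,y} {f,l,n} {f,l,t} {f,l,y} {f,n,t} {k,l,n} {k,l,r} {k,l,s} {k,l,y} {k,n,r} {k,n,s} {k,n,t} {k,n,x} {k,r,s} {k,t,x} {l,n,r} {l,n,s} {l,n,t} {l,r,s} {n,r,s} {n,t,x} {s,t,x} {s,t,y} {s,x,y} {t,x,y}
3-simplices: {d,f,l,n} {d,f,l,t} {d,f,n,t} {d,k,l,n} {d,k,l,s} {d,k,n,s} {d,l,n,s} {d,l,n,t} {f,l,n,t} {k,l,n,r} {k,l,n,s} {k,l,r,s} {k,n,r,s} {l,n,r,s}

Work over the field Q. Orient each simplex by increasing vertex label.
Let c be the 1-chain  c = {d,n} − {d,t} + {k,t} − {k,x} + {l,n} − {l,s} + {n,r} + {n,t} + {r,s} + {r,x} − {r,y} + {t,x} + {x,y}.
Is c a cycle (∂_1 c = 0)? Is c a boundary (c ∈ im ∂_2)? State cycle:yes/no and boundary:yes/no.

n_0=10 n_1=39 n_2=37 n_3=14  [Q]
∂1: piv[df,dk,dl,dn,dr,ds,dt,dx,dy] rk=9  ker:fk,fl,fn,ft,fy,kl,kn,kr,ks,kt,kx,ky,ln,lr,ls,lt,ly,nr,ns,nt,nx,rs,rx,ry,st,sx,sy,tx,ty,xy
∂2: piv[dfl,dfn,dft,dkl,dkn,dks,dln,dls,dlt,dns,dnt,fkl,fky,fly,klr,knr,knt,knx,krs,ktx,stx,sty,sxy] rk=23  ker:fln,flt,fnt,kln,kls,kly,kns,lnr,lns,lnt,lrs,nrs,ntx,txy
∂3: piv[dfln,dflt,dfnt,dkln,dkls,dkns,dlns,dlnt,klnr,klrs,knrs] rk=11  ker:flnt,klns,lnrs
∂1c = 0
c vs im∂2: residual ≠ 0 ⇒ not boundary

cycle:yes boundary:no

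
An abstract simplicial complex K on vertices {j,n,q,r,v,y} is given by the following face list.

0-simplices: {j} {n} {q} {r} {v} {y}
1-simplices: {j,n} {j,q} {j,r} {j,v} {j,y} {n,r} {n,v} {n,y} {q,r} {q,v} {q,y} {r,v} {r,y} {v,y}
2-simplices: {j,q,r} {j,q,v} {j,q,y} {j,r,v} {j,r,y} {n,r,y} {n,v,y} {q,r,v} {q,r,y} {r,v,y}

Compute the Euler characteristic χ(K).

n_0=6 n_1=14 n_2=10
χ=+6−14+10=2

χ(K)=2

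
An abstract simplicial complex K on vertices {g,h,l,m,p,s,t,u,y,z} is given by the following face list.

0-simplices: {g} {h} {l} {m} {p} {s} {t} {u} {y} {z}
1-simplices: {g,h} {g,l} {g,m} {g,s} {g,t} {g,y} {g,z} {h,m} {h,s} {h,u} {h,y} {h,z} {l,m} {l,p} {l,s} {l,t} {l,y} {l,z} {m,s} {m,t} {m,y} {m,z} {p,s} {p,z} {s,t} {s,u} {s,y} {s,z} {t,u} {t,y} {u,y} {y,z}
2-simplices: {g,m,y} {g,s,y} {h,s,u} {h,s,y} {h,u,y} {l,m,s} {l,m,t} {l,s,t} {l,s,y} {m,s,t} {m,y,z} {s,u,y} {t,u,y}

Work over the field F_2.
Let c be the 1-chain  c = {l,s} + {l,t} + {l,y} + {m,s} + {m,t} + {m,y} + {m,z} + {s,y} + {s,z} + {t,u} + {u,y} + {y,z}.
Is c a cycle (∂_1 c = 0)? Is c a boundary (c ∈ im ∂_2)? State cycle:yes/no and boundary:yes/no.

n_0=10 n_1=32 n_2=13  [Z2]
∂1: piv[gh,gl,gm,gs,gt,gy,gz,hu,lp] rk=9  ker:hm,hs,hy,hz,lm,ls,lt,ly,lz,ms,mt,my,mz,ps,pz,st,su,sy,sz,tu,ty,uy,yz
∂2: piv[gmy,gsy,hsu,hsy,huy,lms,lmt,lst,lsy,myz,tuy] rk=11  ker:mst,suy
∂1c = {l} + {t} + {y} + {z}

cycle:no boundary:no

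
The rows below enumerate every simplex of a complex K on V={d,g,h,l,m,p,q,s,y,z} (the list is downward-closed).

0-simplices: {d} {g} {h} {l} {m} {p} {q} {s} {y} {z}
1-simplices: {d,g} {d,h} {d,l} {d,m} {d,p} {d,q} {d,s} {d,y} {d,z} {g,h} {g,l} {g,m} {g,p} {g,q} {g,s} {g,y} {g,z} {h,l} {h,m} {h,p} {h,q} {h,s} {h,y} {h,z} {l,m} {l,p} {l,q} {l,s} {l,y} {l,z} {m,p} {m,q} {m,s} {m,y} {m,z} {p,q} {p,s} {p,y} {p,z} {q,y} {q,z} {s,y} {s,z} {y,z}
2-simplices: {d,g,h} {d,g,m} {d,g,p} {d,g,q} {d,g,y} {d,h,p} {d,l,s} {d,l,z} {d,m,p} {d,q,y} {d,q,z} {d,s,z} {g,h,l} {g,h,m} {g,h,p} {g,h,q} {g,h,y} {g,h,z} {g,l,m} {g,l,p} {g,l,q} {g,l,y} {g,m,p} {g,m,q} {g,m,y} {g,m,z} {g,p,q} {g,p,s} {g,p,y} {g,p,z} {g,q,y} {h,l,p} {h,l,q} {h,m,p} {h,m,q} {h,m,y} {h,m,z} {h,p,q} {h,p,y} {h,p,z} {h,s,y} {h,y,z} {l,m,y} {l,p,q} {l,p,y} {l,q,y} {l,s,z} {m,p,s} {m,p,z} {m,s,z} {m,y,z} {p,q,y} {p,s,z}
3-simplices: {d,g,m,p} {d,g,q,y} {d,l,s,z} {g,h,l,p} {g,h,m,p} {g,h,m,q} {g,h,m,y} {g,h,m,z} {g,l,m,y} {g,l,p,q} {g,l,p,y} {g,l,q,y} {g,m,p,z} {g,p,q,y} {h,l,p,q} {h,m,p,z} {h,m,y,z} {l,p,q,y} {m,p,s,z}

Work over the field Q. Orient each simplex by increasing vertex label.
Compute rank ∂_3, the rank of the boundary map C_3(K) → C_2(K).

rank∂_3=18

n_0=10 n_1=44 n_2=53 n_3=19  [Q]
∂1: piv[dg,dh,dl,dm,dp,dq,ds,dy,dz] rk=9  ker:gh,gl,gm,gp,gq,gs,gy,gz,hl,hm,hp,hq,hs,hy,hz,lm,lp,lq,ls,ly,lz,mp,mq,ms,my,mz,pq,ps,py,pz,qy,qz,sy,sz,yz
∂2: piv[dgh,dgm,dgp,dgq,dgy,dhp,dls,dlz,dmp,dqy,dqz,dsz,ghl,ghm,ghq,ghy,ghz,glm,glp,glq,gly,gmq,gmy,gmz,gpq,gps,gpy,gpz,hsy,hyz,mps,msz] rk=32  ker:ghp,gmp,gqy,hlp,hlq,hmp,hmq,hmy,hmz,hpq,hpy,hpz,lmy,lpq,lpy,lqy,lsz,mpz,myz,pqy,psz
∂3: piv[dgmp,dgqy,dlsz,ghlp,ghmp,ghmq,ghmy,ghmz,glmy,glpq,glpy,glqy,gmpz,gpqy,hlpq,hmpz,hmyz,mpsz] rk=18  ker:lpqy
rk∂_3=18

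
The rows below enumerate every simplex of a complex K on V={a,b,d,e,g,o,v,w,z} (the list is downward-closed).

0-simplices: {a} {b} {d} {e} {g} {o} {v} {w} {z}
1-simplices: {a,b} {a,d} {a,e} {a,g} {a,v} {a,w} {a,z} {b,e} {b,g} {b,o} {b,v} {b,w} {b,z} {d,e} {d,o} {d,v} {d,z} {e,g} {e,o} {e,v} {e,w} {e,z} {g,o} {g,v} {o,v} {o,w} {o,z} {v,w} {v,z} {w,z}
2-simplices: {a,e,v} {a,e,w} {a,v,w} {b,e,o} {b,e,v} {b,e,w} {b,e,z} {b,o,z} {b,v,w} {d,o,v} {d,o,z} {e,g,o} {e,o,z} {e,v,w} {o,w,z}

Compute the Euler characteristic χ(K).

χ(K)=-6

n_0=9 n_1=30 n_2=15
χ=+9−30+15=-6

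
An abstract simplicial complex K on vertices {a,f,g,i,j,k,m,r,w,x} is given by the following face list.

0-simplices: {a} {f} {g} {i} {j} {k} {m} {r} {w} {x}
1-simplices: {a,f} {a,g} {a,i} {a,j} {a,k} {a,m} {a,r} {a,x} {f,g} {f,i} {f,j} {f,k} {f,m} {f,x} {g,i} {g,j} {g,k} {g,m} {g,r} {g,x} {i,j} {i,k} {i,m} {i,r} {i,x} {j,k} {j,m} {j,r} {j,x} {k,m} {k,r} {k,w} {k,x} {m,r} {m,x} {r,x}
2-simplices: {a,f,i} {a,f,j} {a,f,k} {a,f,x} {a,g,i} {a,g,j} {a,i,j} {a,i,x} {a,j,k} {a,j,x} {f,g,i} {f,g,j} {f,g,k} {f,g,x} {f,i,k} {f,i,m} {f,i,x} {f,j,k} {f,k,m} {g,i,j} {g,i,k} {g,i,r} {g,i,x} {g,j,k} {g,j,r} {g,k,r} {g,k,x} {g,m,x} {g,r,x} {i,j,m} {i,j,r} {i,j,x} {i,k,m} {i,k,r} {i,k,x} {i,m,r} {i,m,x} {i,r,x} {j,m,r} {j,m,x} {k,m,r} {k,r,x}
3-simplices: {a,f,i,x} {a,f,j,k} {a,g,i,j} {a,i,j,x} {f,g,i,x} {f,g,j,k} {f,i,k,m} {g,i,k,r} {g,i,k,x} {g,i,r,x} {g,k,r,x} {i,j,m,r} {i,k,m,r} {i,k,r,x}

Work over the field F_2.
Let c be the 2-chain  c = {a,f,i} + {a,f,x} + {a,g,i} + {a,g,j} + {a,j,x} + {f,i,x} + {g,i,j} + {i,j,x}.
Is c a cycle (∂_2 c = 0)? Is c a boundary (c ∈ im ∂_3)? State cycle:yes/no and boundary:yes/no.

cycle:yes boundary:yes

n_0=10 n_1=36 n_2=42 n_3=14  [Z2]
∂1: piv[af,ag,ai,aj,ak,am,ar,ax,kw] rk=9  ker:fg,fi,fj,fk,fm,fx,gi,gj,gk,gm,gr,gx,ij,ik,im,ir,ix,jk,jm,jr,jx,km,kr,kx,mr,mx,rx
∂2: piv[afi,afj,afk,afx,agi,agj,aij,aix,ajk,ajx,fgi,fgk,fgx,fik,fim,fkm,gir,gjr,gkr,gkx,gmx,grx,ijm,imr,imx] rk=25  ker:fgj,fix,fjk,gij,gik,gix,gjk,ijr,ijx,ikm,ikr,ikx,irx,jmr,jmx,kmr,krx
∂3: piv[afix,afjk,agij,aijx,fgix,fgjk,fikm,gikr,gikx,girx,gkrx,ijmr,ikmr] rk=13  ker:ikrx
∂2c = 0
c vs im∂3: reduces to 0 ⇒ boundary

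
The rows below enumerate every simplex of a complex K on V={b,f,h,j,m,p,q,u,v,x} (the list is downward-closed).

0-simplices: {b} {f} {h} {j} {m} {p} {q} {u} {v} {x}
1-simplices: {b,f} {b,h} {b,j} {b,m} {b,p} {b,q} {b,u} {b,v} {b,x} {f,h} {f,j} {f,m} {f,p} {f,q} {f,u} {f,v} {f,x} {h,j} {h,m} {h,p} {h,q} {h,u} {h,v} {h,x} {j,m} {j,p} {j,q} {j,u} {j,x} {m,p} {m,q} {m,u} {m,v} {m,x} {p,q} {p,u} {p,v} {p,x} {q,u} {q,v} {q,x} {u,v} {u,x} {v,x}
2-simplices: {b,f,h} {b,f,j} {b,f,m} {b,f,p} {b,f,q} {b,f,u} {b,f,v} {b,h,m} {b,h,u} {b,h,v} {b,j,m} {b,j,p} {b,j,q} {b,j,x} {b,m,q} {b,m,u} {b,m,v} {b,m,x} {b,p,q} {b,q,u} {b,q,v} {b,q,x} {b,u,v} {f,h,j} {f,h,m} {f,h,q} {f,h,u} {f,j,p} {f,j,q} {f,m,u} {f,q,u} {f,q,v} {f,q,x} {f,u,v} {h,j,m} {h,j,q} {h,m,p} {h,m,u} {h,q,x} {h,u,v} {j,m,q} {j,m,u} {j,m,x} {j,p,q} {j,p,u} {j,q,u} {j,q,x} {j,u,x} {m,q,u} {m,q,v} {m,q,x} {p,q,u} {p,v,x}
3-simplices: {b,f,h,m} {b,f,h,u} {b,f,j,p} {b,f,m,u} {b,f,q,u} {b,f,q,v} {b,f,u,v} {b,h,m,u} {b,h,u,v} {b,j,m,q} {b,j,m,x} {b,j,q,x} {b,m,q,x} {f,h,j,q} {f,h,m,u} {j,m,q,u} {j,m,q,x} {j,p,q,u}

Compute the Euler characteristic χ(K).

n_0=10 n_1=44 n_2=53 n_3=18
χ=+10−44+53−18=1

χ(K)=1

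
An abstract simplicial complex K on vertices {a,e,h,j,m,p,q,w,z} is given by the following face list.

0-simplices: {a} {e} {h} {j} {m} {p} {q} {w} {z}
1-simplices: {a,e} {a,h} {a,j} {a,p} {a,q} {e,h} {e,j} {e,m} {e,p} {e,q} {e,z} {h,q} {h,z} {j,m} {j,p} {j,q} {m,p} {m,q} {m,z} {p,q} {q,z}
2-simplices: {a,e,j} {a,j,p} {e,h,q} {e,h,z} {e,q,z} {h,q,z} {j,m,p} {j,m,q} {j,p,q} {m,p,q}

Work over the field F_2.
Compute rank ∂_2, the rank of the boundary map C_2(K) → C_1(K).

rank∂_2=8

n_0=9 n_1=21 n_2=10  [Z2]
∂1: piv[ae,ah,aj,ap,aq,em,ez] rk=7  ker:eh,ej,ep,eq,hq,hz,jm,jp,jq,mp,mq,mz,pq,qz
∂2: piv[aej,ajp,ehq,ehz,eqz,jmp,jmq,jpq] rk=8  ker:hqz,mpq
rk∂_2=8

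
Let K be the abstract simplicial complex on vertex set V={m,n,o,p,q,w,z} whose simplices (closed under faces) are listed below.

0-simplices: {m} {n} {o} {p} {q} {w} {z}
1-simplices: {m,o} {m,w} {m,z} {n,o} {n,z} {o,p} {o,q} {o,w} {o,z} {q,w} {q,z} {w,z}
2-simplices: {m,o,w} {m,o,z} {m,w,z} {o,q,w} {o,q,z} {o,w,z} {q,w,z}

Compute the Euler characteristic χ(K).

n_0=7 n_1=12 n_2=7
χ=+7−12+7=2

χ(K)=2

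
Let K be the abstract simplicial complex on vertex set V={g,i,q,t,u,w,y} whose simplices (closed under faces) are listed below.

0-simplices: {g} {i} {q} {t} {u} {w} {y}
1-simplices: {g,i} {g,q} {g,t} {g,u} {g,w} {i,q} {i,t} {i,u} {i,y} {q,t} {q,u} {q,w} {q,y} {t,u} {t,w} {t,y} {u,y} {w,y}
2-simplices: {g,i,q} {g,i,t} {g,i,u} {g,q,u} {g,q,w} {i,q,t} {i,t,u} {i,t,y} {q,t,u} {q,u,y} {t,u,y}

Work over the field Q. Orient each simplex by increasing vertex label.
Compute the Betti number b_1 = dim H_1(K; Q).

b_1=2

n_0=7 n_1=18 n_2=11  [Q]
∂1: piv[gi,gq,gt,gu,gw,iy] rk=6  ker:iq,it,iu,qt,qu,qw,qy,tu,tw,ty,uy,wy
∂2: piv[giq,git,giu,gqu,gqw,iqt,itu,ity,quy,tuy] rk=10  ker:qtu
b_1=(18−6)−10=2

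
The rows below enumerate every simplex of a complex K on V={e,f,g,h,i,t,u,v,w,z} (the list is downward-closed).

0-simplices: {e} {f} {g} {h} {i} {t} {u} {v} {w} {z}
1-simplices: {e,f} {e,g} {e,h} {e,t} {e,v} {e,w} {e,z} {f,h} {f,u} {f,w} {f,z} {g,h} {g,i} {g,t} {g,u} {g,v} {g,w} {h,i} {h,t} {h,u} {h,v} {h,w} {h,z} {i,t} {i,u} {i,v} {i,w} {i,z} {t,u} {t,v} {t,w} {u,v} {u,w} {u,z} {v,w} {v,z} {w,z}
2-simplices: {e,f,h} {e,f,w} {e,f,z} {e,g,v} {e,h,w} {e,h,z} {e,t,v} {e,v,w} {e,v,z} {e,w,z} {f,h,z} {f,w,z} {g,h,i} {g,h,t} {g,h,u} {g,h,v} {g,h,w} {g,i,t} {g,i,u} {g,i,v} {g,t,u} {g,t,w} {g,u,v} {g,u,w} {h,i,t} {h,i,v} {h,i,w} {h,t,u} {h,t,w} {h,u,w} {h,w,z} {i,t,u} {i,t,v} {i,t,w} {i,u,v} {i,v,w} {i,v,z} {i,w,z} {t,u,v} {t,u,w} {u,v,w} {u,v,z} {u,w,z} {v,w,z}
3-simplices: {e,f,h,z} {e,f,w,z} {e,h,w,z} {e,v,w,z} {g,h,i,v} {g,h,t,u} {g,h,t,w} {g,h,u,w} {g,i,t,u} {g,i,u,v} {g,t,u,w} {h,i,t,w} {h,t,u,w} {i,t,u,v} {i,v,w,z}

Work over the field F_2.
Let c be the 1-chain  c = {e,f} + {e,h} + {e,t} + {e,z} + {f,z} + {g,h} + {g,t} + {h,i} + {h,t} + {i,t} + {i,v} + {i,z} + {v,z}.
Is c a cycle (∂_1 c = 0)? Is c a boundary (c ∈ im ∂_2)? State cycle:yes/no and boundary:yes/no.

n_0=10 n_1=37 n_2=44 n_3=15  [Z2]
∂1: piv[ef,eg,eh,et,ev,ew,ez,fu,gi] rk=9  ker:fh,fw,fz,gh,gt,gu,gv,gw,hi,ht,hu,hv,hw,hz,it,iu,iv,iw,iz,tu,tv,tw,uv,uw,uz,vw,vz,wz
∂2: piv[efh,efw,efz,egv,ehw,ehz,etv,evw,evz,ewz,ghi,ght,ghu,ghv,ghw,git,giu,giv,gtu,gtw,guv,guw,hiw,itv,ivw,ivz,uvz] rk=27  ker:fhz,fwz,hit,hiv,htu,htw,huw,hwz,itu,itw,iuv,iwz,tuv,tuw,uvw,uwz,vwz
∂3: piv[efhz,efwz,ehwz,evwz,ghiv,ghtu,ghtw,ghuw,gitu,giuv,gtuw,hitw,ituv,ivwz] rk=14  ker:htuw
∂1c = 0
c vs im∂2: reduces to 0 ⇒ boundary

cycle:yes boundary:yes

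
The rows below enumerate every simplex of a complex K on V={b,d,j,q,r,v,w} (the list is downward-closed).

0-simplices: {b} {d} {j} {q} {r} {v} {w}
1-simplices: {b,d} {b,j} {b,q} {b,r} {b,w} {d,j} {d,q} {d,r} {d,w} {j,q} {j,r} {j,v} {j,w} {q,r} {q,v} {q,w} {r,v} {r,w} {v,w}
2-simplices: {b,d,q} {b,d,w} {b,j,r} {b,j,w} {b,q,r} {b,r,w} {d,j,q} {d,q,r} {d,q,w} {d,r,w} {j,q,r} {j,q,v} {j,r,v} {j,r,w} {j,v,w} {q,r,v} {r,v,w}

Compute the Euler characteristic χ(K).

χ(K)=5

n_0=7 n_1=19 n_2=17
χ=+7−19+17=5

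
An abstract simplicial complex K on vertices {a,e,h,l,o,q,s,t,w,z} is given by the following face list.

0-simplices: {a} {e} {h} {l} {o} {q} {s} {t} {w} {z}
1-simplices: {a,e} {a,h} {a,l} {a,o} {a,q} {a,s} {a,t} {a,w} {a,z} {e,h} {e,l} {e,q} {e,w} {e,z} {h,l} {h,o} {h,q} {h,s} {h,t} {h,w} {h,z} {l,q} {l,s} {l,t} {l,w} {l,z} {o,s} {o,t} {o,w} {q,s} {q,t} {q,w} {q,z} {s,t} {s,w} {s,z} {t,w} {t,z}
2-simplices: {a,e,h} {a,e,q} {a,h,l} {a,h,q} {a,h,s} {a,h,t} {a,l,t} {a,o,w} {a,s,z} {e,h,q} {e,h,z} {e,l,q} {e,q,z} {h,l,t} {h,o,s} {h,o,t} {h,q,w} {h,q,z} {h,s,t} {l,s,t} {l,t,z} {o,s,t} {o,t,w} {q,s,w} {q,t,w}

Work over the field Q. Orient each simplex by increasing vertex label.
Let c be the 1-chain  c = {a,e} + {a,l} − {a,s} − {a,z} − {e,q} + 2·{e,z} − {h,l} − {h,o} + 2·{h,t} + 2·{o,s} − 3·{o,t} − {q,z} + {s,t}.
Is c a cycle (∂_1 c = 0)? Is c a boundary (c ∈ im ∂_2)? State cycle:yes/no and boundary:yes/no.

cycle:yes boundary:no

n_0=10 n_1=38 n_2=25  [Q]
∂1: piv[ae,ah,al,ao,aq,as,at,aw,az] rk=9  ker:eh,el,eq,ew,ez,hl,ho,hq,hs,ht,hw,hz,lq,ls,lt,lw,lz,os,ot,ow,qs,qt,qw,qz,st,sw,sz,tw,tz
∂2: piv[aeh,aeq,ahl,ahq,ahs,aht,alt,aow,asz,ehz,elq,eqz,hos,hot,hqw,hst,lst,ltz,otw,qsw,qtw] rk=21  ker:ehq,hlt,hqz,ost
∂1c = 0
c vs im∂2: residual ≠ 0 ⇒ not boundary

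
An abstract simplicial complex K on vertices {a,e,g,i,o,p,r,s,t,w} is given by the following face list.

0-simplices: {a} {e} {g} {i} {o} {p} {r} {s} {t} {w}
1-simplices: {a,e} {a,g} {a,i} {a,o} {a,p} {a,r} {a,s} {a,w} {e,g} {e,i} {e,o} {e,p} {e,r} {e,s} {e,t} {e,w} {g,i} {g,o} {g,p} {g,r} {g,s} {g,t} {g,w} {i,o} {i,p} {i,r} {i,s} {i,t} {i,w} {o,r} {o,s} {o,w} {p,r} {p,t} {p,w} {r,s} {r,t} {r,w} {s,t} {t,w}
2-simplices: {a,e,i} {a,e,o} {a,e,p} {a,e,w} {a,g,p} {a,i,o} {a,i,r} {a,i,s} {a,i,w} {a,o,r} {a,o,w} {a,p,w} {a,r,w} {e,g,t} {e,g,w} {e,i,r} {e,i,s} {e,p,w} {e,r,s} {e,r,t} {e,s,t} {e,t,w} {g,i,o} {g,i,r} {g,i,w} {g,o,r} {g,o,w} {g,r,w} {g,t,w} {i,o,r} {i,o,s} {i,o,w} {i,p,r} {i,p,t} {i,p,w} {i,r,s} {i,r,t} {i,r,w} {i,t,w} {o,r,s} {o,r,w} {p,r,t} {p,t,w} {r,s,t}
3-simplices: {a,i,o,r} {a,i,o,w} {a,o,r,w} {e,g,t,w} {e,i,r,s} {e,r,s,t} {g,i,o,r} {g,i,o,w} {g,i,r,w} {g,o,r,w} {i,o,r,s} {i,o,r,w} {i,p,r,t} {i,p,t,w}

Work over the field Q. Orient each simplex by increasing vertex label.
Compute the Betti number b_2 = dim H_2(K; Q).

b_2=2

n_0=10 n_1=40 n_2=44 n_3=14  [Q]
∂1: piv[ae,ag,ai,ao,ap,ar,as,aw,et] rk=9  ker:eg,ei,eo,ep,er,es,ew,gi,go,gp,gr,gs,gt,gw,io,ip,ir,is,it,iw,or,os,ow,pr,pt,pw,rs,rt,rw,st,tw
∂2: piv[aei,aeo,aep,aew,agp,aio,air,ais,aiw,aor,aow,apw,arw,egt,egw,eir,eis,ers,ert,est,etw,gio,gir,giw,ios,ipr,ipt,ipw,irt] rk=29  ker:epw,gor,gow,grw,gtw,ior,iow,irs,irw,itw,ors,orw,prt,ptw,rst
∂3: piv[aior,aiow,aorw,egtw,eirs,erst,gior,giow,girw,gorw,iors,iprt,iptw] rk=13  ker:iorw
b_2=(44−29)−13=2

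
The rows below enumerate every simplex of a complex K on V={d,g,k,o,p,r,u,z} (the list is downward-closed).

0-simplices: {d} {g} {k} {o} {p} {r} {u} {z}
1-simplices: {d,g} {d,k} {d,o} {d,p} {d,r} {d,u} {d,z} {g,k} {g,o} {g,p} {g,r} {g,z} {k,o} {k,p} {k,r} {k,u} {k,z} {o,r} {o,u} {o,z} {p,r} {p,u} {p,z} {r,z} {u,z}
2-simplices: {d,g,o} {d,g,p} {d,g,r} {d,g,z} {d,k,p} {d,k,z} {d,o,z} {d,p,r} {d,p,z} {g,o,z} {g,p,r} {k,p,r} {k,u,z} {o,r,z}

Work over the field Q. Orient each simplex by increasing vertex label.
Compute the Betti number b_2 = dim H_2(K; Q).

n_0=8 n_1=25 n_2=14  [Q]
∂1: piv[dg,dk,do,dp,dr,du,dz] rk=7  ker:gk,go,gp,gr,gz,ko,kp,kr,ku,kz,or,ou,oz,pr,pu,pz,rz,uz
∂2: piv[dgo,dgp,dgr,dgz,dkp,dkz,doz,dpr,dpz,kpr,kuz,orz] rk=12  ker:goz,gpr
b_2=(14−12)−0=2

b_2=2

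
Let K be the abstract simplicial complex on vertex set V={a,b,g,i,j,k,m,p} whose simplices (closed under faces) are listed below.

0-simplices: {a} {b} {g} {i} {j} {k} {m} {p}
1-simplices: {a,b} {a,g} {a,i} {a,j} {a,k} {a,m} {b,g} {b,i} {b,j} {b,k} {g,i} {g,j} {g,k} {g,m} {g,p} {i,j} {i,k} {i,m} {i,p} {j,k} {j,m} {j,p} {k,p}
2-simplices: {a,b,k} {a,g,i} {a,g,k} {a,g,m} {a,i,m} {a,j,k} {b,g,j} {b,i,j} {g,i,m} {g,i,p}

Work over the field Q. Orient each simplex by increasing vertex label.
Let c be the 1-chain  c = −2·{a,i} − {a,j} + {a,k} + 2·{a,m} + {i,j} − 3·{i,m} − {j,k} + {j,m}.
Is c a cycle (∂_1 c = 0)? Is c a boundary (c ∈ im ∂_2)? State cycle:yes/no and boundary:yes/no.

n_0=8 n_1=23 n_2=10  [Q]
∂1: piv[ab,ag,ai,aj,ak,am,gp] rk=7  ker:bg,bi,bj,bk,gi,gj,gk,gm,ij,ik,im,ip,jk,jm,jp,kp
∂2: piv[abk,agi,agk,agm,aim,ajk,bgj,bij,gip] rk=9  ker:gim
∂1c = 0
c vs im∂2: residual ≠ 0 ⇒ not boundary

cycle:yes boundary:no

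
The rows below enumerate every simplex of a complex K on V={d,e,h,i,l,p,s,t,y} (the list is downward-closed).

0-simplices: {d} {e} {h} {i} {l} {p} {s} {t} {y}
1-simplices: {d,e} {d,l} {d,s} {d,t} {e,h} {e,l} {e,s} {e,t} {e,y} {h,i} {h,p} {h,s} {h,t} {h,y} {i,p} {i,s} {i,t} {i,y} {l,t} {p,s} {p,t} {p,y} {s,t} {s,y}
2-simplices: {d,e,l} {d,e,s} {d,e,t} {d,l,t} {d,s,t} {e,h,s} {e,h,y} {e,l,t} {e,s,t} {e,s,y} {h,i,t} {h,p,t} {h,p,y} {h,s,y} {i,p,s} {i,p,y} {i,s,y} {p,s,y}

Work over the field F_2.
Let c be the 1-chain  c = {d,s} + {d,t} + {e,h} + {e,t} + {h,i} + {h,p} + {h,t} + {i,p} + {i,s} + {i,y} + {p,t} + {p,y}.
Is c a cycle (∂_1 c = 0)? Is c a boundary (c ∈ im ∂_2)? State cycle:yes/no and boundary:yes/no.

n_0=9 n_1=24 n_2=18  [Z2]
∂1: piv[de,dl,ds,dt,eh,ey,hi,hp] rk=8  ker:el,es,et,hs,ht,hy,ip,is,it,iy,lt,ps,pt,py,st,sy
∂2: piv[del,des,det,dlt,dst,ehs,ehy,esy,hit,hpt,hpy,ips,ipy,isy] rk=14  ker:elt,est,hsy,psy
∂1c = 0
c vs im∂2: residual ≠ 0 ⇒ not boundary

cycle:yes boundary:no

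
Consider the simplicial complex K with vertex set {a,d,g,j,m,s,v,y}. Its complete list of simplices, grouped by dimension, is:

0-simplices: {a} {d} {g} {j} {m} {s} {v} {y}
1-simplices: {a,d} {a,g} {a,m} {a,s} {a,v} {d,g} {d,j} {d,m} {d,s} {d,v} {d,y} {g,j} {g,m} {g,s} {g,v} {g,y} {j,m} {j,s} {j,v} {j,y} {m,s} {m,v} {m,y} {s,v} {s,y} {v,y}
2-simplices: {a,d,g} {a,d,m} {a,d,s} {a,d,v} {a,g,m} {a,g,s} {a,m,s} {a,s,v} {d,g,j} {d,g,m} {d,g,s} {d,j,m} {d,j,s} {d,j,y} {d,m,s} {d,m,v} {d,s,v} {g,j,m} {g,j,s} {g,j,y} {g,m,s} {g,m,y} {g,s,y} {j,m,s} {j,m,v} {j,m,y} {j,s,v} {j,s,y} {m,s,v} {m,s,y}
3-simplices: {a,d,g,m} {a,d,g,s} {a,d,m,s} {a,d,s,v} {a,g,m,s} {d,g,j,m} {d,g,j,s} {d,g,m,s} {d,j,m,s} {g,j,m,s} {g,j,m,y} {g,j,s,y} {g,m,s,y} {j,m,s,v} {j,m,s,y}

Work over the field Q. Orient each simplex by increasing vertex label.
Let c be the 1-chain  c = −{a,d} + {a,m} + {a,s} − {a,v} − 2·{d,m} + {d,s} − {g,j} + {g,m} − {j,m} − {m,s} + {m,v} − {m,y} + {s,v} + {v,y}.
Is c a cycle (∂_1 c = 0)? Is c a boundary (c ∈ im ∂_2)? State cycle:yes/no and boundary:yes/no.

cycle:yes boundary:no

n_0=8 n_1=26 n_2=30 n_3=15  [Q]
∂1: piv[ad,ag,am,as,av,dj,dy] rk=7  ker:dg,dm,ds,dv,gj,gm,gs,gv,gy,jm,js,jv,jy,ms,mv,my,sv,sy,vy
∂2: piv[adg,adm,ads,adv,agm,ags,ams,asv,dgj,djm,djs,djy,dmv,gjy,gmy,gsy,jmv] rk=17  ker:dgm,dgs,dms,dsv,gjm,gjs,gms,jms,jmy,jsv,jsy,msv,msy
∂3: piv[adgm,adgs,adms,adsv,agms,dgjm,dgjs,djms,gjmy,gjsy,gmsy,jmsv] rk=12  ker:dgms,gjms,jmsy
∂1c = 0
c vs im∂2: residual ≠ 0 ⇒ not boundary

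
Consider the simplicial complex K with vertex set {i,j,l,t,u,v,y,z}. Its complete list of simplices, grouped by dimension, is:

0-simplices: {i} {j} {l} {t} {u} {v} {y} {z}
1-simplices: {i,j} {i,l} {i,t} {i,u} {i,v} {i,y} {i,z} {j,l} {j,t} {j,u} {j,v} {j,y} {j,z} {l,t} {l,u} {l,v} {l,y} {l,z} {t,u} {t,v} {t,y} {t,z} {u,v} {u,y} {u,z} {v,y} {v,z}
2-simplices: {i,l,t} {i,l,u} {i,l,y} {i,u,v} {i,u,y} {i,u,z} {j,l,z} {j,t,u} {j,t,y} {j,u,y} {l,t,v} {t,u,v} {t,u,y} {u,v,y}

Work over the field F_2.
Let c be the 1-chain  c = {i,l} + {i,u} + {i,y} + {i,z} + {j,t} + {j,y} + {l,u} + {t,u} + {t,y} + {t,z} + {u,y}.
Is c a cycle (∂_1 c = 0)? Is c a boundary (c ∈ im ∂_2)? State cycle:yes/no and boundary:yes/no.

cycle:yes boundary:no

n_0=8 n_1=27 n_2=14  [Z2]
∂1: piv[ij,il,it,iu,iv,iy,iz] rk=7  ker:jl,jt,ju,jv,jy,jz,lt,lu,lv,ly,lz,tu,tv,ty,tz,uv,uy,uz,vy,vz
∂2: piv[ilt,ilu,ily,iuv,iuy,iuz,jlz,jtu,jty,juy,ltv,tuv,uvy] rk=13  ker:tuy
∂1c = 0
c vs im∂2: residual ≠ 0 ⇒ not boundary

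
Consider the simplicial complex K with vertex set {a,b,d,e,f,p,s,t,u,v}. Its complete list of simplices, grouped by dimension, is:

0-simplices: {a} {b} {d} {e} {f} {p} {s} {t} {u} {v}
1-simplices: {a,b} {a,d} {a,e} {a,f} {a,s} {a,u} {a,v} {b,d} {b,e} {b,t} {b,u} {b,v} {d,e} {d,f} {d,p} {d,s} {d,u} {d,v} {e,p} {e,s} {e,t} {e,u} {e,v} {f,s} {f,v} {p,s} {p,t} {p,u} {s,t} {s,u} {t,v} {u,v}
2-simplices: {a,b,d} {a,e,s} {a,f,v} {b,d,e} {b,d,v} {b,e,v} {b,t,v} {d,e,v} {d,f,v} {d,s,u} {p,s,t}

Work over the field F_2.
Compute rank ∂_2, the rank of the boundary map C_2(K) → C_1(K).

rank∂_2=10

n_0=10 n_1=32 n_2=11  [Z2]
∂1: piv[ab,ad,ae,af,as,au,av,bt,dp] rk=9  ker:bd,be,bu,bv,de,df,ds,du,dv,ep,es,et,eu,ev,fs,fv,ps,pt,pu,st,su,tv,uv
∂2: piv[abd,aes,afv,bde,bdv,bev,btv,dfv,dsu,pst] rk=10  ker:dev
rk∂_2=10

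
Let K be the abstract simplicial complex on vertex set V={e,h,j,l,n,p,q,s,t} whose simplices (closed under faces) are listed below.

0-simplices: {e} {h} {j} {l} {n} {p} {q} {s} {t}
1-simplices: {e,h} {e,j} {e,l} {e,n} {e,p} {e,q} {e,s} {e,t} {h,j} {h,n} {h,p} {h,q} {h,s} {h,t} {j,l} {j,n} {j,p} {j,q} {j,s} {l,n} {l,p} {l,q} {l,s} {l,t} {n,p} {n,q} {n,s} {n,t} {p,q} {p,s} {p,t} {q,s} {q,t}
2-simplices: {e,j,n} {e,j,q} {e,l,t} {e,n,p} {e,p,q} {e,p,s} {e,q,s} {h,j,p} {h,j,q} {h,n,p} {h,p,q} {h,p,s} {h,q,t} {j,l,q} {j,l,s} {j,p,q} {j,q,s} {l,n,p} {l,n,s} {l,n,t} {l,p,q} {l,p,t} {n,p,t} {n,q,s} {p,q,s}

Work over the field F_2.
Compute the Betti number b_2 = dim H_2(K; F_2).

b_2=3

n_0=9 n_1=33 n_2=25  [Z2]
∂1: piv[eh,ej,el,en,ep,eq,es,et] rk=8  ker:hj,hn,hp,hq,hs,ht,jl,jn,jp,jq,js,ln,lp,lq,ls,lt,np,nq,ns,nt,pq,ps,pt,qs,qt
∂2: piv[ejn,ejq,elt,enp,epq,eps,eqs,hjp,hjq,hnp,hpq,hps,hqt,jlq,jls,jqs,lnp,lns,lnt,lpq,lpt,nqs] rk=22  ker:jpq,npt,pqs
b_2=(25−22)−0=3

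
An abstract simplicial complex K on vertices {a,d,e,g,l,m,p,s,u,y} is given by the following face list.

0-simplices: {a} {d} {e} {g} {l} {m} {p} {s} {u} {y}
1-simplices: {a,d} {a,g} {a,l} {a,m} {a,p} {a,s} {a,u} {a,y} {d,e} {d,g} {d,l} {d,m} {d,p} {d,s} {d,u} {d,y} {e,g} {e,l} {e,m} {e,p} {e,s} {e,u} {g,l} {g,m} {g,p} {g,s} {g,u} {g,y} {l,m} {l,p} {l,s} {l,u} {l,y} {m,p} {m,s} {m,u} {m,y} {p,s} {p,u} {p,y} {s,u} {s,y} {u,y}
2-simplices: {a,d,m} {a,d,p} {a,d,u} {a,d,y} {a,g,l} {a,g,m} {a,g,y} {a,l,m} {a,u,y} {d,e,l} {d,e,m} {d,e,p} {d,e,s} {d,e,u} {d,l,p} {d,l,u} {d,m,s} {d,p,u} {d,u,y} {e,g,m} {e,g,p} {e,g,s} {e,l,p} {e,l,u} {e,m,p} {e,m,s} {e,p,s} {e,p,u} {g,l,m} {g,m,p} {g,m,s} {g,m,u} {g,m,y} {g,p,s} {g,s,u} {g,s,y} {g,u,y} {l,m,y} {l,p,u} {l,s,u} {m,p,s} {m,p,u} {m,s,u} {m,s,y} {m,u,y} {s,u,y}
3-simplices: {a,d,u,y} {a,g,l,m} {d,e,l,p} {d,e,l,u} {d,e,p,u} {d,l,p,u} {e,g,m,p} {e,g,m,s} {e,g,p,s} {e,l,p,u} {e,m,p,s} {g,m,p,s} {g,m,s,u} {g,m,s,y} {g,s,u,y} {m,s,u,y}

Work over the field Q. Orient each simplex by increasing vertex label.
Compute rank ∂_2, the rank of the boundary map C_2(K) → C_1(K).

rank∂_2=30

n_0=10 n_1=43 n_2=46 n_3=16  [Q]
∂1: piv[ad,ag,al,am,ap,as,au,ay,de] rk=9  ker:dg,dl,dm,dp,ds,du,dy,eg,el,em,ep,es,eu,gl,gm,gp,gs,gu,gy,lm,lp,ls,lu,ly,mp,ms,mu,my,ps,pu,py,su,sy,uy
∂2: piv[adm,adp,adu,ady,agl,agm,agy,alm,auy,del,dem,dep,des,deu,dlp,dlu,dms,dpu,egm,egp,egs,emp,eps,gmu,gmy,gsu,gsy,guy,lmy,lsu] rk=30  ker:duy,elp,elu,ems,epu,glm,gmp,gms,gps,lpu,mps,mpu,msu,msy,muy,suy
∂3: piv[aduy,aglm,delp,delu,depu,dlpu,egmp,egms,egps,emps,gmsu,gmsy,gsuy,msuy] rk=14  ker:elpu,gmps
rk∂_2=30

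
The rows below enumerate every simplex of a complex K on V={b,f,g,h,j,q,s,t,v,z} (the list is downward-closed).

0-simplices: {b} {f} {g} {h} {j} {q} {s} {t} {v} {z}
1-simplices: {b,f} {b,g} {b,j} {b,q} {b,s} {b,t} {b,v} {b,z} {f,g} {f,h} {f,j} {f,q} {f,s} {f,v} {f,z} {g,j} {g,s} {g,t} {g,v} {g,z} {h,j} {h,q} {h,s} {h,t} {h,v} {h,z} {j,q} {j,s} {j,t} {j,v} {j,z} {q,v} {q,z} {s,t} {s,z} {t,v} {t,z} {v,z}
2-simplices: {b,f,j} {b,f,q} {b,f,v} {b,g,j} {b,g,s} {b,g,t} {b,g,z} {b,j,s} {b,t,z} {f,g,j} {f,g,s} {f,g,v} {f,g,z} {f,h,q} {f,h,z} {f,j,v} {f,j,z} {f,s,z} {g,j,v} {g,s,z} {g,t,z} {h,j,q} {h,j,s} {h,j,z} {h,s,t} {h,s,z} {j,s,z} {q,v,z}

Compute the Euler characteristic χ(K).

n_0=10 n_1=38 n_2=28
χ=+10−38+28=0

χ(K)=0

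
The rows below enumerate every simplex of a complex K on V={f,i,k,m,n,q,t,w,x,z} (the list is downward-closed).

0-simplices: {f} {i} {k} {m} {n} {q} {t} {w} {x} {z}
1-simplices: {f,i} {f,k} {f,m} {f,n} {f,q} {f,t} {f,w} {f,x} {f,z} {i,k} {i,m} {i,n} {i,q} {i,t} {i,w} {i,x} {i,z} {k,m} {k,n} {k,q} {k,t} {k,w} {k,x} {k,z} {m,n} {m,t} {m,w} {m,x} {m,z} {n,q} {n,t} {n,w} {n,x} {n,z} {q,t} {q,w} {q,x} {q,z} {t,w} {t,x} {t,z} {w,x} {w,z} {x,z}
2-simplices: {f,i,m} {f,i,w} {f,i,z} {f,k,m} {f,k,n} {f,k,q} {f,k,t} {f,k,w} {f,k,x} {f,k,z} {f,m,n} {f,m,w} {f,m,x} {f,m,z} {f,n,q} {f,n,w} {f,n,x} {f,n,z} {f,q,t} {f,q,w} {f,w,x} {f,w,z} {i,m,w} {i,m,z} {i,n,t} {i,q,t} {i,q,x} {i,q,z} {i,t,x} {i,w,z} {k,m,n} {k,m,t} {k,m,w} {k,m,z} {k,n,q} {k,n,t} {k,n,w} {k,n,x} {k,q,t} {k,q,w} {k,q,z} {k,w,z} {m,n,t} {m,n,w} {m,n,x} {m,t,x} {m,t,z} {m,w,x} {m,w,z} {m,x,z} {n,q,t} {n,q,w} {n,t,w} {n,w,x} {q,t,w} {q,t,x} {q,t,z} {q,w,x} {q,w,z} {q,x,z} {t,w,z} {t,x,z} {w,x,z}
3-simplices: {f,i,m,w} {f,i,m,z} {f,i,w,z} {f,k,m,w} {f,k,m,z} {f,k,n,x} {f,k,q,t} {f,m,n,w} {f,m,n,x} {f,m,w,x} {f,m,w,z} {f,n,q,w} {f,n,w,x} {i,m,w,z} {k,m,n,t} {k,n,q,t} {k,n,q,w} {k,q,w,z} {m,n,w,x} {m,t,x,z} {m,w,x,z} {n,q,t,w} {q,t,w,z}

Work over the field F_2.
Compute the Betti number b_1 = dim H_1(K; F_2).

b_1=1

n_0=10 n_1=44 n_2=63 n_3=23  [Z2]
∂1: piv[fi,fk,fm,fn,fq,ft,fw,fx,fz] rk=9  ker:ik,im,in,iq,it,iw,ix,iz,km,kn,kq,kt,kw,kx,kz,mn,mt,mw,mx,mz,nq,nt,nw,nx,nz,qt,qw,qx,qz,tw,tx,tz,wx,wz,xz
∂2: piv[fim,fiw,fiz,fkm,fkn,fkq,fkt,fkw,fkx,fkz,fmn,fmw,fmx,fmz,fnq,fnw,fnx,fnz,fqt,fqw,fwx,fwz,int,iqt,iqx,iqz,itx,kmt,knt,kqz,mtx,mtz,mxz,ntw] rk=34  ker:imw,imz,iwz,kmn,kmw,kmz,knq,knw,knx,kqt,kqw,kwz,mnt,mnw,mnx,mwx,mwz,nqt,nqw,nwx,qtw,qtx,qtz,qwx,qwz,qxz,twz,txz,wxz
∂3: piv[fimw,fimz,fiwz,fkmw,fkmz,fknx,fkqt,fmnw,fmnx,fmwx,fmwz,fnqw,fnwx,kmnt,knqt,knqw,kqwz,mtxz,mwxz,nqtw,qtwz] rk=21  ker:imwz,mnwx
b_1=(44−9)−34=1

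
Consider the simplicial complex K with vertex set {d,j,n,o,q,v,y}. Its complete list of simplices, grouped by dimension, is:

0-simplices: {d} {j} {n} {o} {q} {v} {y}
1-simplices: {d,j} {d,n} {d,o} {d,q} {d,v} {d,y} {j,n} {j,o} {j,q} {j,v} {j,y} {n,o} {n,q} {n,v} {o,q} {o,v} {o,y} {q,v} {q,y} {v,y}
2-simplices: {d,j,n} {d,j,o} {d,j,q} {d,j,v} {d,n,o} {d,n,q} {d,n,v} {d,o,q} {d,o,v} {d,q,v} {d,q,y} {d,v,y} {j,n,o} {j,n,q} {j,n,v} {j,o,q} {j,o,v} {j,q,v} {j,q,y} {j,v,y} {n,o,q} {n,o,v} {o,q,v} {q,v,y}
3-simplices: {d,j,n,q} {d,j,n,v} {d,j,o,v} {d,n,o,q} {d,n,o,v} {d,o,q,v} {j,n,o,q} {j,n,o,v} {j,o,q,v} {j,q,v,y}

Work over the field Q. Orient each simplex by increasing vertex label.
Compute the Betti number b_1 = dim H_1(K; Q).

b_1=1

n_0=7 n_1=20 n_2=24 n_3=10  [Q]
∂1: piv[dj,dn,do,dq,dv,dy] rk=6  ker:jn,jo,jq,jv,jy,no,nq,nv,oq,ov,oy,qv,qy,vy
∂2: piv[djn,djo,djq,djv,dno,dnq,dnv,doq,dov,dqv,dqy,dvy,jqy] rk=13  ker:jno,jnq,jnv,joq,jov,jqv,jvy,noq,nov,oqv,qvy
∂3: piv[djnq,djnv,djov,dnoq,dnov,doqv,jnoq,jnov,joqv,jqvy] rk=10
b_1=(20−6)−13=1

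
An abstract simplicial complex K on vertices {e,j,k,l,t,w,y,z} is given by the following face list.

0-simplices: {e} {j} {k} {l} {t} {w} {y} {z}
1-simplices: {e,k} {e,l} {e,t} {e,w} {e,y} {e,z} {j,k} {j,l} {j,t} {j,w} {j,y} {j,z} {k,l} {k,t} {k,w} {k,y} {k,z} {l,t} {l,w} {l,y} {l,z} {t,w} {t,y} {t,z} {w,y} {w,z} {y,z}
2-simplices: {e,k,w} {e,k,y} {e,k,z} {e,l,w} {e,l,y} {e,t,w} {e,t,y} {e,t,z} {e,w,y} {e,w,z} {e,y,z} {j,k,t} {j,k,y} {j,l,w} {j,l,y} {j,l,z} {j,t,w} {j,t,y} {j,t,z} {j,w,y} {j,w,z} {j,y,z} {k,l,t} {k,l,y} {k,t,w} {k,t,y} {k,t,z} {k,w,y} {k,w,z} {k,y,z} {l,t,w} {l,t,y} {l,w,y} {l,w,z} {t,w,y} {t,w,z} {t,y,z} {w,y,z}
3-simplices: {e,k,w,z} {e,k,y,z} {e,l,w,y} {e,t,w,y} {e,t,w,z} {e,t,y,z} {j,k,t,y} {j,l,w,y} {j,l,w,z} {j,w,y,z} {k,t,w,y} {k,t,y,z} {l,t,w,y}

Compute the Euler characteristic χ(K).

n_0=8 n_1=27 n_2=38 n_3=13
χ=+8−27+38−13=6

χ(K)=6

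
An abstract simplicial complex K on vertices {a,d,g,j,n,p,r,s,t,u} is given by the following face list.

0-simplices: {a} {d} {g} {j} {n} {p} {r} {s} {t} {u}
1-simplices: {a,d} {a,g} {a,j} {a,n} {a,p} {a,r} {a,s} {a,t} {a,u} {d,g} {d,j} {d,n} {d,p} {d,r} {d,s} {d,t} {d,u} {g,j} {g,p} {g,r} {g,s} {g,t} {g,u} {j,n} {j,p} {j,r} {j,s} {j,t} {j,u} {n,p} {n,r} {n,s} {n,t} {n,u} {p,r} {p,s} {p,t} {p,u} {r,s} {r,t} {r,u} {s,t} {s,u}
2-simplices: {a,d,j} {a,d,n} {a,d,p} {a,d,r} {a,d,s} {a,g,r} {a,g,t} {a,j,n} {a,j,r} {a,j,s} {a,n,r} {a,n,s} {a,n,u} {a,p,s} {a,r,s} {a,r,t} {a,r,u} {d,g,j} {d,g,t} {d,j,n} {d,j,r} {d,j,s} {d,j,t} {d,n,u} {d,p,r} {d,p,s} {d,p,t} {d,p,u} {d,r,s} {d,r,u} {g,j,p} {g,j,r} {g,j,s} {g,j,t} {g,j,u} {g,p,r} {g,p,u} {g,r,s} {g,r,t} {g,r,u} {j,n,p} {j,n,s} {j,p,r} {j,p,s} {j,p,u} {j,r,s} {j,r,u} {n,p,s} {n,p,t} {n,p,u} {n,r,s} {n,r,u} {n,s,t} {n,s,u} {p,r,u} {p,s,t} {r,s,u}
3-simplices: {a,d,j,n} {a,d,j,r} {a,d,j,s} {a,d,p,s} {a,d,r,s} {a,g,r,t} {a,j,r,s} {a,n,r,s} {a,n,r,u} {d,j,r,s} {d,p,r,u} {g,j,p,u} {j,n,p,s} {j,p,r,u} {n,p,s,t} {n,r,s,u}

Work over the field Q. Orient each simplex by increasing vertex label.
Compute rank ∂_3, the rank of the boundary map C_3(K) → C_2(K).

rank∂_3=15

n_0=10 n_1=43 n_2=57 n_3=16  [Q]
∂1: piv[ad,ag,aj,an,ap,ar,as,at,au] rk=9  ker:dg,dj,dn,dp,dr,ds,dt,du,gj,gp,gr,gs,gt,gu,jn,jp,jr,js,jt,ju,np,nr,ns,nt,nu,pr,ps,pt,pu,rs,rt,ru,st,su
∂2: piv[adj,adn,adp,adr,ads,agr,agt,ajn,ajr,ajs,anr,ans,anu,aps,ars,art,aru,dgj,dgt,djt,dnu,dpr,dpt,dpu,gjp,gjr,gjs,gju,gpr,gpu,jnp,npt,nst,nsu] rk=34  ker:djn,djr,djs,dps,drs,dru,gjt,grs,grt,gru,jns,jpr,jps,jpu,jrs,jru,nps,npu,nrs,nru,pru,pst,rsu
∂3: piv[adjn,adjr,adjs,adps,adrs,agrt,ajrs,anrs,anru,dpru,gjpu,jnps,jpru,npst,nrsu] rk=15  ker:djrs
rk∂_3=15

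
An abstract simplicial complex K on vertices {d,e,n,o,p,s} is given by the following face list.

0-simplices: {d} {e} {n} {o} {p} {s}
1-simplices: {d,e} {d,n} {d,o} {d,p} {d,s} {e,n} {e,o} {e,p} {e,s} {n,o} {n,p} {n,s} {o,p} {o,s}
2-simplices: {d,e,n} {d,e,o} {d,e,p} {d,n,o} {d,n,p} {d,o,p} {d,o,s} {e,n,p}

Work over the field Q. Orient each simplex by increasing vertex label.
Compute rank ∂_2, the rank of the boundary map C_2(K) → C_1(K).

n_0=6 n_1=14 n_2=8  [Q]
∂1: piv[de,dn,do,dp,ds] rk=5  ker:en,eo,ep,es,no,np,ns,op,os
∂2: piv[den,deo,dep,dno,dnp,dop,dos] rk=7  ker:enp
rk∂_2=7

rank∂_2=7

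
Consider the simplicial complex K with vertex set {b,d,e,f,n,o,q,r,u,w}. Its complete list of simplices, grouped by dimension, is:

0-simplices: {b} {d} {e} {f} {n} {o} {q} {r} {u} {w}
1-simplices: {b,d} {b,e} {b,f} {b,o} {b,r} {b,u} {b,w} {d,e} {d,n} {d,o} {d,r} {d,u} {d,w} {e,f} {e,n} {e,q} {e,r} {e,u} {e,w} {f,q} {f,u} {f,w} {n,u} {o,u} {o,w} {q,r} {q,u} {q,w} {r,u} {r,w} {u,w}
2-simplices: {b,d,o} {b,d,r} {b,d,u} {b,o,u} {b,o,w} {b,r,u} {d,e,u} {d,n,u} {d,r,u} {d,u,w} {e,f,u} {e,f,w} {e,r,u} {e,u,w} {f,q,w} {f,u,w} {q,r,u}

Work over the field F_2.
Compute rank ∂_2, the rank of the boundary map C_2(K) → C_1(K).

rank∂_2=15

n_0=10 n_1=31 n_2=17  [Z2]
∂1: piv[bd,be,bf,bo,br,bu,bw,dn,eq] rk=9  ker:de,do,dr,du,dw,ef,en,er,eu,ew,fq,fu,fw,nu,ou,ow,qr,qu,qw,ru,rw,uw
∂2: piv[bdo,bdr,bdu,bou,bow,bru,deu,dnu,duw,efu,efw,eru,euw,fqw,qru] rk=15  ker:dru,fuw
rk∂_2=15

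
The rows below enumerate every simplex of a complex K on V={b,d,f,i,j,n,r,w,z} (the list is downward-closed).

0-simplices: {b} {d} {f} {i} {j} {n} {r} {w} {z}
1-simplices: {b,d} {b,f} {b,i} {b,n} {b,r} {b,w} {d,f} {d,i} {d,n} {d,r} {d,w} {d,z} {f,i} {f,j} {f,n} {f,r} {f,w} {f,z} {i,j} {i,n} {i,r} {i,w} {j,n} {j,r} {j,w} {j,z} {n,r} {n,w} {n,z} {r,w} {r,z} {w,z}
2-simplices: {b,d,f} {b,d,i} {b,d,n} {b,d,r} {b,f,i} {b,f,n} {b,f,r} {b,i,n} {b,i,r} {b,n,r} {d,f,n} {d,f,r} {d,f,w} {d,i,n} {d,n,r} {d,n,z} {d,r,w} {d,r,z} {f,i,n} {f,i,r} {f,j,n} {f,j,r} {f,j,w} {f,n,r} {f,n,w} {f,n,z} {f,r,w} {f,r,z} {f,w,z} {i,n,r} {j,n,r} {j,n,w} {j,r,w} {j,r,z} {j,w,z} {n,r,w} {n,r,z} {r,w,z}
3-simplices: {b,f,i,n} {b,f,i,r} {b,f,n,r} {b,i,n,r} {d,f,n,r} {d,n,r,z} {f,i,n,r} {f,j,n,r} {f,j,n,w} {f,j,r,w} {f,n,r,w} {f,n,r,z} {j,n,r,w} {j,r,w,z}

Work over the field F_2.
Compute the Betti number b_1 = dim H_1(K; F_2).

b_1=3

n_0=9 n_1=32 n_2=38 n_3=14  [Z2]
∂1: piv[bd,bf,bi,bn,br,bw,dz,fj] rk=8  ker:df,di,dn,dr,dw,fi,fn,fr,fw,fz,ij,in,ir,iw,jn,jr,jw,jz,nr,nw,nz,rw,rz,wz
∂2: piv[bdf,bdi,bdn,bdr,bfi,bfn,bfr,bin,bir,bnr,dfw,dnz,drw,drz,fjn,fjr,fjw,fnw,fnz,fwz,jrz] rk=21  ker:dfn,dfr,din,dnr,fin,fir,fnr,frw,frz,inr,jnr,jnw,jrw,jwz,nrw,nrz,rwz
∂3: piv[bfin,bfir,bfnr,binr,dfnr,dnrz,fjnr,fjnw,fjrw,fnrw,fnrz,jrwz] rk=12  ker:finr,jnrw
b_1=(32−8)−21=3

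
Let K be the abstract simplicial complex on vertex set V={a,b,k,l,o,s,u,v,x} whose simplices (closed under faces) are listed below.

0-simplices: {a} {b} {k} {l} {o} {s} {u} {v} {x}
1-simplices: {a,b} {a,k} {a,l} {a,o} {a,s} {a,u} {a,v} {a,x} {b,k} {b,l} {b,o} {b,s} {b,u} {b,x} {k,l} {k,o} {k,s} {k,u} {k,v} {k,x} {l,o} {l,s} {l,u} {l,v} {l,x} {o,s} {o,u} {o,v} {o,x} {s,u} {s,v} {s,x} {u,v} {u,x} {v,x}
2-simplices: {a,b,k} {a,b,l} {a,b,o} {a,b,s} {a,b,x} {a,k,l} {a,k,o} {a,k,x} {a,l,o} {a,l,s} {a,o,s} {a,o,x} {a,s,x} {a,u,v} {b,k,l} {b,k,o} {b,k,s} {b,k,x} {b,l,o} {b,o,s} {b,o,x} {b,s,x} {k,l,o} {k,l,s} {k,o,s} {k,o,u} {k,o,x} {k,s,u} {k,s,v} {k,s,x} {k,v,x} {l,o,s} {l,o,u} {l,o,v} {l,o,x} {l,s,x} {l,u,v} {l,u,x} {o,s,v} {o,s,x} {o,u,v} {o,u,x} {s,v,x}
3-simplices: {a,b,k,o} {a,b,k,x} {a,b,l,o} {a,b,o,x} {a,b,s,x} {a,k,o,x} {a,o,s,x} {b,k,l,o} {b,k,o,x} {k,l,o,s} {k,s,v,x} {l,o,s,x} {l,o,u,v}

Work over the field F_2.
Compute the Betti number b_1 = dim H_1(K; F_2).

n_0=9 n_1=35 n_2=43 n_3=13  [Z2]
∂1: piv[ab,ak,al,ao,as,au,av,ax] rk=8  ker:bk,bl,bo,bs,bu,bx,kl,ko,ks,ku,kv,kx,lo,ls,lu,lv,lx,os,ou,ov,ox,su,sv,sx,uv,ux,vx
∂2: piv[abk,abl,abo,abs,abx,akl,ako,akx,alo,als,aos,aox,asx,auv,bks,kou,ksu,ksv,kvx,lou,lov,lox,luv,lux,osv] rk=25  ker:bkl,bko,bkx,blo,bos,box,bsx,klo,kls,kos,kox,ksx,los,lsx,osx,ouv,oux,svx
∂3: piv[abko,abkx,ablo,abox,absx,akox,aosx,bklo,klos,ksvx,losx,louv] rk=12  ker:bkox
b_1=(35−8)−25=2

b_1=2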